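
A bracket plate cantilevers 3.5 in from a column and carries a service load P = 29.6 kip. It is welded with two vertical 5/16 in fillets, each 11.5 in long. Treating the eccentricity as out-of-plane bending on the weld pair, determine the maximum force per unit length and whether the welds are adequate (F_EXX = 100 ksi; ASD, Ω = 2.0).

f_max ≈ 2.68 kip/in; adequate

L_w = 2 × 11.5 = 23 in; section modulus (unit throat) S = 2 × L²/6 = 44.08 in².
Direct shear f_v = P/L_w = 29.6/23 = 1.287 kip/in.
Moment M = P × e = 29.6 × 3.5 = 103.6 kip·in; bending f_b = M/S = 2.35 kip/in.
f_max = √(f_v² + f_b²) = √(1.287² + 2.35²) = 2.679 kip/in.
r_n/Ω = (1/2.0) × 0.6 × 100 × (0.707 × 0.3125) = 6.628 kip/in → adequate.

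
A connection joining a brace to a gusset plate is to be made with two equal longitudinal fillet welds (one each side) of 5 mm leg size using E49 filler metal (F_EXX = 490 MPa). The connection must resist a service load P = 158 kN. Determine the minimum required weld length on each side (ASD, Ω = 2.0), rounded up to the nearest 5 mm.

Throat t_e = 0.707 × 5 = 3.535 mm.
r_n/Ω = (0.6 × 490 × 3.535) / 2.0 = 519.6 N/mm = 0.5196 kN/mm.
L_req = P / (r_n/Ω) = 158 / 0.5196 = 304.1 mm total.
Per side: 304.1 / 2 = 152 mm.
Round up → use L = 155 mm on each side.

L = 155 mm on each side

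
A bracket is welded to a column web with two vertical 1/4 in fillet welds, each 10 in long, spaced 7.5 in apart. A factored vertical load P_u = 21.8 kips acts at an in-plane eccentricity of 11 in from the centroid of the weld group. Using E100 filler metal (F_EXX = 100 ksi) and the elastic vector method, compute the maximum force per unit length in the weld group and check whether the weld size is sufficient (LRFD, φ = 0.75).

Total weld length L_w = 20 in. Treat welds as unit-width lines.
Polar moment about centroid: J = 2[d³/12 + d(b/2)²] = 2[10³/12 + 10×3.75²] = 447.9 in³.
Direct shear f_v = P/L_w = 21.8 / 20 = 1.09 kip/in (vertical).
Torsion M = P·e = 21.8 × 11 = 239.8 kip·in.
Critical point at (x, y) = (3.75, 5) from centroid. f_tx = M·y/J = 2.677 kip/in; f_ty = M·x/J = 2.008 kip/in.
Resultant f_max = √[f_tx² + (f_v + f_ty)²] = √[2.677² + (1.09 + 2.008)²] = 4.094 kip/in.
Capacity per unit length: φr_n = 0.75 × 0.6 × 100 × (0.707 × 0.25) = 7.954 kip/in.
4.094 ≤ 7.954 → adequate.

f_max ≈ 4.09 kip/in; adequate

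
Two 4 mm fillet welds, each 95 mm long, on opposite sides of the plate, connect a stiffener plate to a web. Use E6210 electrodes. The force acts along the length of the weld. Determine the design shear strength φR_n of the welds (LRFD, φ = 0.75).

φR_n ≈ 150 kN

E62XX → F_EXX = 620 MPa.
Effective throat t_e = 0.707 × 4 = 2.828 mm.
Total length L = 190 mm; A_we = 2.828 × 190 = 537.3 mm².
F_nw = 0.6 F_EXX = 0.6 × 620 = 372 MPa.
φR_n = 0.75 × 372 × 537.3 × 10⁻³ = 149.9 kN.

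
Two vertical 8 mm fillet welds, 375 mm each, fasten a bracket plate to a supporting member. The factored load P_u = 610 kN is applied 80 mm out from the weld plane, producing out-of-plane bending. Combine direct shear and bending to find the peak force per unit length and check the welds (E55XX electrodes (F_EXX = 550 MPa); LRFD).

f_max ≈ 1320 N/mm; adequate

L_w = 2 × 375 = 750 mm; section modulus (unit throat) S = 2 × L²/6 = 46880 mm².
Direct shear f_v = P/L_w = 610×10³/750 = 813.3 N/mm.
Moment M = P × e = 610×10³ × 80 = 48800000 N·mm; bending f_b = M/S = 1041 N/mm.
f_max = √(f_v² + f_b²) = √(813.3² + 1041²) = 1321 N/mm.
φr_n = 0.75 × 0.6 × 550 × (0.707 × 8) = 1400 N/mm → adequate.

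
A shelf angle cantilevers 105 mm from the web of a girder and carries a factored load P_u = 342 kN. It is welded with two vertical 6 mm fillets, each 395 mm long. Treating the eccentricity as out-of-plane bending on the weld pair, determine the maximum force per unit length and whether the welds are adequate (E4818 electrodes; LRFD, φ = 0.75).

f_max ≈ 815 N/mm; adequate

E48XX → F_EXX = 480 MPa.
L_w = 2 × 395 = 790 mm; section modulus (unit throat) S = 2 × L²/6 = 52010 mm².
Direct shear f_v = P/L_w = 342×10³/790 = 432.9 N/mm.
Moment M = P × e = 342×10³ × 105 = 35910000 N·mm; bending f_b = M/S = 690.5 N/mm.
f_max = √(f_v² + f_b²) = √(432.9² + 690.5²) = 815 N/mm.
φr_n = 0.75 × 0.6 × 480 × (0.707 × 6) = 916.3 N/mm → adequate.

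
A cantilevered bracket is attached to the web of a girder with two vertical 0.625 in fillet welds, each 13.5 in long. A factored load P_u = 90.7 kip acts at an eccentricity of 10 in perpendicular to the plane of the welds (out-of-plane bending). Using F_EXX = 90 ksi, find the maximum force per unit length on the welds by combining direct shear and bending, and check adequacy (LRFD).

L_w = 2 × 13.5 = 27 in; section modulus (unit throat) S = 2 × L²/6 = 60.75 in².
Direct shear f_v = P/L_w = 90.7/27 = 3.359 kip/in.
Moment M = P × e = 90.7 × 10 = 907 kip·in; bending f_b = M/S = 14.93 kip/in.
f_max = √(f_v² + f_b²) = √(3.359² + 14.93²) = 15.3 kip/in.
φr_n = 0.75 × 0.6 × 90 × (0.707 × 0.625) = 17.9 kip/in → adequate.

f_max ≈ 15.3 kip/in; adequate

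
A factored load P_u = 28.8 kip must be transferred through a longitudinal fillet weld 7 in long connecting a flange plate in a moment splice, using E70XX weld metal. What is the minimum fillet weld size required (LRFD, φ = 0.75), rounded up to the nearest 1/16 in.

w = 3/16 in

E70XX → F_EXX = 70 ksi.
Total weld length L = 7 in.
Required throat t_e = P_u / (φ × 0.6 F_EXX × L) = 28.8 / (0.75 × 0.6 × 70 × 7) = 0.1306 in.
Required leg w = t_e / 0.707 = 0.1847 in → use 3/16 in.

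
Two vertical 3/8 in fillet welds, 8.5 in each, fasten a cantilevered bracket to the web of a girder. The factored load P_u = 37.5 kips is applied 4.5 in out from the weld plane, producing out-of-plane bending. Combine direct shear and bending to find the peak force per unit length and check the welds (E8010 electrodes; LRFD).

f_max ≈ 7.35 kip/in; adequate

E80XX → F_EXX = 80 ksi.
L_w = 2 × 8.5 = 17 in; section modulus (unit throat) S = 2 × L²/6 = 24.08 in².
Direct shear f_v = P/L_w = 37.5/17 = 2.206 kip/in.
Moment M = P × e = 37.5 × 4.5 = 168.75 kip·in; bending f_b = M/S = 7.007 kip/in.
f_max = √(f_v² + f_b²) = √(2.206² + 7.007²) = 7.346 kip/in.
φr_n = 0.75 × 0.6 × 80 × (0.707 × 0.375) = 9.544 kip/in → adequate.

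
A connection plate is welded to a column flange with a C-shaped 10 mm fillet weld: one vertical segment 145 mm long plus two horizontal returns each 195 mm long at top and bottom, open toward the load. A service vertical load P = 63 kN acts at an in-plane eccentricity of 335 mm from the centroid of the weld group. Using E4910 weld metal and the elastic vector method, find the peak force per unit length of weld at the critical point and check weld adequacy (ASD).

E49XX → F_EXX = 490 MPa.
Total weld length L_w = 535 mm. Treat welds as unit-width lines.
Centroid: x̄ = 2×195×97.5 / 535 = 71.07 mm from the vertical weld.
Polar moment about centroid: J = I_x + I_y = [145³/12 + 2×195×72.5²] + [145×71.07² + 2(195³/12 + 195×26.43²)] = 4545000 mm³.
Direct shear f_v = P/L_w = 63×10³ / 535 = 117.8 N/mm (vertical).
Torsion M = P·e = 63×10³ × 335 = 21105000 N·mm.
Critical point at (x, y) = (123.9, 72.5) from centroid. f_tx = M·y/J = 336.7 N/mm; f_ty = M·x/J = 575.5 N/mm.
Resultant f_max = √[f_tx² + (f_v + f_ty)²] = √[336.7² + (117.8 + 575.5)²] = 770.7 N/mm.
Capacity per unit length: r_n/Ω = (1/2.0) × 0.6 × 490 × (0.707 × 10) = 1039 N/mm.
770.7 ≤ 1039 → adequate.

f_max ≈ 771 N/mm; adequate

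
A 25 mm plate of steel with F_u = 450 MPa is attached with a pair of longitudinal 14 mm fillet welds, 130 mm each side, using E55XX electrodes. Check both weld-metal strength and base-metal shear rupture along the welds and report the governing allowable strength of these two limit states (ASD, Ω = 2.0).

R_n/Ω ≈ 425 kN (weld metal governs)

E55XX → F_EXX = 550 MPa.
t_e = 0.707 × 14 = 9.898 mm; L = 260 mm.
Weld metal: R_n/Ω = (1/2.0) × 0.6 × 550 × 9.898 × 260 × 10⁻³ = 424.6 kN.
Base metal (shear rupture): R_n/Ω = (1/2.0) × 0.6 × 450 × 25 × 260 × 10⁻³ = 877.5 kN.
Governing: weld metal.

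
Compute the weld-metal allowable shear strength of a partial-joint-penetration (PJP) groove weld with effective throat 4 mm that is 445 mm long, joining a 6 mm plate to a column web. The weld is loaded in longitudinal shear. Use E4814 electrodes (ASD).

E48XX → F_EXX = 480 MPa.
Effective throat (given) t_e = 4 mm.
A_we = 4 × 445 = 1780 mm².
F_nw = 0.6 F_EXX = 288 MPa.
R_n/Ω = (288 × 1780) / 2.0 × 10⁻³ = 256.3 kN.

R_n/Ω ≈ 256 kN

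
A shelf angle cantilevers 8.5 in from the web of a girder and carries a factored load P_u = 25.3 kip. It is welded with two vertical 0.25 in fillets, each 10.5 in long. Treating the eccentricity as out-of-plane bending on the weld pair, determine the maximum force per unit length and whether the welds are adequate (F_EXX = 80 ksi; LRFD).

L_w = 2 × 10.5 = 21 in; section modulus (unit throat) S = 2 × L²/6 = 36.75 in².
Direct shear f_v = P/L_w = 25.3/21 = 1.205 kip/in.
Moment M = P × e = 25.3 × 8.5 = 215.05 kip·in; bending f_b = M/S = 5.852 kip/in.
f_max = √(f_v² + f_b²) = √(1.205² + 5.852²) = 5.974 kip/in.
φr_n = 0.75 × 0.6 × 80 × (0.707 × 0.25) = 6.363 kip/in → adequate.

f_max ≈ 5.97 kip/in; adequate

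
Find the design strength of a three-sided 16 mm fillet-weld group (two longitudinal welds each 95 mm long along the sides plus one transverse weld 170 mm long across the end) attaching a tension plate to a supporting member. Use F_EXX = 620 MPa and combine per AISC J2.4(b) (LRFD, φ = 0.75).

t_e = 0.707 × 16 = 11.31 mm.
R_nwl = 0.6 × 620 × 11.31 × 190 × 10⁻³ = 799.5 kN (longitudinal, 2 welds).
R_nwt = 0.6 × 620 × 11.31 × 170 × 10⁻³ = 715.4 kN (transverse, base value).
(i) R_nwl + R_nwt = 1515 kN; (ii) 0.85 R_nwl + 1.5 R_nwt = 1753 kN.
R_n = max = 1753 kN [governs: (ii)]; φR_n = 1314 kN.

φR_n ≈ 1310 kN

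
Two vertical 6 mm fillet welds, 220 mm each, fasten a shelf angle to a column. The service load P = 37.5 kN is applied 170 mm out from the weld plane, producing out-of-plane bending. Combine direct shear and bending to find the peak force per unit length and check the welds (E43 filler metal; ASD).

E43XX → F_EXX = 430 MPa.
L_w = 2 × 220 = 440 mm; section modulus (unit throat) S = 2 × L²/6 = 16130 mm².
Direct shear f_v = P/L_w = 37.5×10³/440 = 85.23 N/mm.
Moment M = P × e = 37.5×10³ × 170 = 6375000 N·mm; bending f_b = M/S = 395.1 N/mm.
f_max = √(f_v² + f_b²) = √(85.23² + 395.1²) = 404.2 N/mm.
r_n/Ω = (1/2.0) × 0.6 × 430 × (0.707 × 6) = 547.2 N/mm → adequate.

f_max ≈ 404 N/mm; adequate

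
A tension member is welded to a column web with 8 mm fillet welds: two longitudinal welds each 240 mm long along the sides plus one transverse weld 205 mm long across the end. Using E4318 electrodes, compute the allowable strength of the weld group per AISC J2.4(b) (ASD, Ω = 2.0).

E43XX → F_EXX = 430 MPa.
t_e = 0.707 × 8 = 5.656 mm.
R_nwl = 0.6 × 430 × 5.656 × 480 × 10⁻³ = 700.4 kN (longitudinal, 2 welds).
R_nwt = 0.6 × 430 × 5.656 × 205 × 10⁻³ = 299.1 kN (transverse, base value).
(i) R_nwl + R_nwt = 999.6 kN; (ii) 0.85 R_nwl + 1.5 R_nwt = 1044 kN.
R_n = max = 1044 kN [governs: (ii)]; R_n/Ω = 522 kN.

R_n/Ω ≈ 522 kN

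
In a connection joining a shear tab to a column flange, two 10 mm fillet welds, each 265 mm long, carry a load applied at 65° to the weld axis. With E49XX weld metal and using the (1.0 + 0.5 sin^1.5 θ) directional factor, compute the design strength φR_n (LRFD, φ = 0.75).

E49XX → F_EXX = 490 MPa.
t_e = 0.707 × 10 = 7.07 mm; A_we = 7.07 × 530 = 3747 mm².
Directional factor: 1.0 + 0.5 sin^1.5(65°) = 1.431.
F_nw = 0.6 × 490 × 1.431 = 420.8 MPa.
φR_n = 0.75 × 420.8 × 3747 × 10⁻³ = 1183 kN.

φR_n ≈ 1180 kN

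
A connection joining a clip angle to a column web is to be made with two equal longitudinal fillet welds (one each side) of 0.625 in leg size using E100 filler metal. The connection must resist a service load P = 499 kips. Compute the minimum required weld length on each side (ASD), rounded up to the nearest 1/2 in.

E100XX → F_EXX = 100 ksi.
Throat t_e = 0.707 × 0.625 = 0.4419 in.
r_n/Ω = (0.6 × 100 × 0.4419) / 2.0 = 13.26 kip/in.
L_req = P / (r_n/Ω) = 499 / 13.26 = 37.64 in total.
Per side: 37.64 / 2 = 18.82 in.
Round up → use L = 19 in on each side.

L = 19 in on each side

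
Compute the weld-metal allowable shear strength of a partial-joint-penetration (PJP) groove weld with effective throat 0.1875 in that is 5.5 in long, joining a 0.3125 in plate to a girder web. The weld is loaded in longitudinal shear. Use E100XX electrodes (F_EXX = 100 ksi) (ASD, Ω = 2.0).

Effective throat (given) t_e = 0.1875 in.
A_we = 0.1875 × 5.5 = 1.031 in².
F_nw = 0.6 F_EXX = 60 ksi.
R_n/Ω = (60 × 1.031) / 2.0 = 30.94 kips.

R_n/Ω ≈ 30.9 kips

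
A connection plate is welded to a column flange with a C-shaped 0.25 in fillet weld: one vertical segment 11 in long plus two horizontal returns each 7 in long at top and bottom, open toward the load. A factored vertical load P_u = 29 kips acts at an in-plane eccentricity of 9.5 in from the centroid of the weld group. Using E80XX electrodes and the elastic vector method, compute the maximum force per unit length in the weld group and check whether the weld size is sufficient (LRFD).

f_max ≈ 3.96 kip/in; adequate

E80XX → F_EXX = 80 ksi.
Total weld length L_w = 25 in. Treat welds as unit-width lines.
Centroid: x̄ = 2×7×3.5 / 25 = 1.96 in from the vertical weld.
Polar moment about centroid: J = I_x + I_y = [11³/12 + 2×7×5.5²] + [11×1.96² + 2(7³/12 + 7×1.54²)] = 667 in³.
Direct shear f_v = P/L_w = 29 / 25 = 1.16 kip/in (vertical).
Torsion M = P·e = 29 × 9.5 = 275.5 kip·in.
Critical point at (x, y) = (5.04, 5.5) from centroid. f_tx = M·y/J = 2.272 kip/in; f_ty = M·x/J = 2.082 kip/in.
Resultant f_max = √[f_tx² + (f_v + f_ty)²] = √[2.272² + (1.16 + 2.082)²] = 3.958 kip/in.
Capacity per unit length: φr_n = 0.75 × 0.6 × 80 × (0.707 × 0.25) = 6.363 kip/in.
3.958 ≤ 6.363 → adequate.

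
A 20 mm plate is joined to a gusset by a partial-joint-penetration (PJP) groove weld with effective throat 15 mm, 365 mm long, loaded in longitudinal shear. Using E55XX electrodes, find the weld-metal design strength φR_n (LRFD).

E55XX → F_EXX = 550 MPa.
Effective throat (given) t_e = 15 mm.
A_we = 15 × 365 = 5475 mm².
F_nw = 0.6 F_EXX = 330 MPa.
φR_n = 0.75 × 330 × 5475 × 10⁻³ = 1355 kN.

φR_n ≈ 1360 kN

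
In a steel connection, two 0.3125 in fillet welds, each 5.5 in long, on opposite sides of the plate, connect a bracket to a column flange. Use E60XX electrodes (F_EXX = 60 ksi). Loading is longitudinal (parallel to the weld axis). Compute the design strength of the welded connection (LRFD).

φR_n ≈ 65.6 kip

Effective throat t_e = 0.707 × 0.3125 = 0.2209 in.
Total length L = 11 in; A_we = 0.2209 × 11 = 2.43 in².
F_nw = 0.6 F_EXX = 0.6 × 60 = 36 ksi.
φR_n = 0.75 × 36 × 2.43 = 65.62 kip.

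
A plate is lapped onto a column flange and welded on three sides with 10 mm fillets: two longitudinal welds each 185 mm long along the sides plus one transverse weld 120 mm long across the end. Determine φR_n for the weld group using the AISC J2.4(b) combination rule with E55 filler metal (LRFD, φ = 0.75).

E55XX → F_EXX = 550 MPa.
t_e = 0.707 × 10 = 7.07 mm.
R_nwl = 0.6 × 550 × 7.07 × 370 × 10⁻³ = 863.2 kN (longitudinal, 2 welds).
R_nwt = 0.6 × 550 × 7.07 × 120 × 10⁻³ = 280 kN (transverse, base value).
(i) R_nwl + R_nwt = 1143 kN; (ii) 0.85 R_nwl + 1.5 R_nwt = 1154 kN.
R_n = max = 1154 kN [governs: (ii)]; φR_n = 865.3 kN.

φR_n ≈ 865 kN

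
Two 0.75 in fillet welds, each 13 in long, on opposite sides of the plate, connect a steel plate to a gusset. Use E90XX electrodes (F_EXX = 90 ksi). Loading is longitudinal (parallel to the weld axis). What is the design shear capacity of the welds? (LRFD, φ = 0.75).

φR_n ≈ 558 kip

Effective throat t_e = 0.707 × 0.75 = 0.5302 in.
Total length L = 26 in; A_we = 0.5302 × 26 = 13.79 in².
F_nw = 0.6 F_EXX = 0.6 × 90 = 54 ksi.
φR_n = 0.75 × 54 × 13.79 = 558.4 kip.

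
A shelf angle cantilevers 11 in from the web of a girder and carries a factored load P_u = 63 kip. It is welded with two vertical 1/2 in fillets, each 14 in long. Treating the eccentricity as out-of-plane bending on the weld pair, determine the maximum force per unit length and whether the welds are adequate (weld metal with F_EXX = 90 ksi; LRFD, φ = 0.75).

L_w = 2 × 14 = 28 in; section modulus (unit throat) S = 2 × L²/6 = 65.33 in².
Direct shear f_v = P/L_w = 63/28 = 2.25 kip/in.
Moment M = P × e = 63 × 11 = 693 kip·in; bending f_b = M/S = 10.61 kip/in.
f_max = √(f_v² + f_b²) = √(2.25² + 10.61²) = 10.84 kip/in.
φr_n = 0.75 × 0.6 × 90 × (0.707 × 0.5) = 14.32 kip/in → adequate.

f_max ≈ 10.8 kip/in; adequate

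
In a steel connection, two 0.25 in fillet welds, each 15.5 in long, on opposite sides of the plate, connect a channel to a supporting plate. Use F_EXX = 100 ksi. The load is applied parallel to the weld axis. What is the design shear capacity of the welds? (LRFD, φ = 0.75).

φR_n ≈ 247 kips

Effective throat t_e = 0.707 × 0.25 = 0.1767 in.
Total length L = 31 in; A_we = 0.1767 × 31 = 5.479 in².
F_nw = 0.6 F_EXX = 0.6 × 100 = 60 ksi.
φR_n = 0.75 × 60 × 5.479 = 246.6 kips.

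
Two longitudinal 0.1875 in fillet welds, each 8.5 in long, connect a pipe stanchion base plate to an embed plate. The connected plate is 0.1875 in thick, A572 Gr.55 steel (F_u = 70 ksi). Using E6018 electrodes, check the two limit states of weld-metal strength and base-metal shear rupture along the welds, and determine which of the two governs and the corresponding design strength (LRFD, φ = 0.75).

φR_n ≈ 60.8 kip (weld metal governs)

E60XX → F_EXX = 60 ksi.
t_e = 0.707 × 0.1875 = 0.1326 in; L = 17 in.
Weld metal: φR_n = 0.75 × 0.6 × 60 × 0.1326 × 17 = 60.85 kip.
Base metal (shear rupture): φR_n = 0.75 × 0.6 × 70 × 0.1875 × 17 = 100.4 kip.
Governing: weld metal.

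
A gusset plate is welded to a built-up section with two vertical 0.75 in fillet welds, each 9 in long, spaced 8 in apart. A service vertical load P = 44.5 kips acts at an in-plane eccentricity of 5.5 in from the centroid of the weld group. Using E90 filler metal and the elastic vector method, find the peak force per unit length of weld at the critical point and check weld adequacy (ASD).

f_max ≈ 5.56 kip/in; adequate

E90XX → F_EXX = 90 ksi.
Total weld length L_w = 18 in. Treat welds as unit-width lines.
Polar moment about centroid: J = 2[d³/12 + d(b/2)²] = 2[9³/12 + 9×4²] = 409.5 in³.
Direct shear f_v = P/L_w = 44.5 / 18 = 2.472 kip/in (vertical).
Torsion M = P·e = 44.5 × 5.5 = 244.75 kip·in.
Critical point at (x, y) = (4, 4.5) from centroid. f_tx = M·y/J = 2.69 kip/in; f_ty = M·x/J = 2.391 kip/in.
Resultant f_max = √[f_tx² + (f_v + f_ty)²] = √[2.69² + (2.472 + 2.391)²] = 5.557 kip/in.
Capacity per unit length: r_n/Ω = (1/2.0) × 0.6 × 90 × (0.707 × 0.75) = 14.32 kip/in.
5.557 ≤ 14.32 → adequate.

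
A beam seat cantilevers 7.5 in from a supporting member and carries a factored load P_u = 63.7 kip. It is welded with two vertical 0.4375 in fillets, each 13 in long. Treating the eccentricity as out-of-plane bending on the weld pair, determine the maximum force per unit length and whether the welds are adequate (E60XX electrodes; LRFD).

E60XX → F_EXX = 60 ksi.
L_w = 2 × 13 = 26 in; section modulus (unit throat) S = 2 × L²/6 = 56.33 in².
Direct shear f_v = P/L_w = 63.7/26 = 2.45 kip/in.
Moment M = P × e = 63.7 × 7.5 = 477.75 kip·in; bending f_b = M/S = 8.481 kip/in.
f_max = √(f_v² + f_b²) = √(2.45² + 8.481²) = 8.828 kip/in.
φr_n = 0.75 × 0.6 × 60 × (0.707 × 0.4375) = 8.351 kip/in → NOT adequate.

f_max ≈ 8.83 kip/in; NOT adequate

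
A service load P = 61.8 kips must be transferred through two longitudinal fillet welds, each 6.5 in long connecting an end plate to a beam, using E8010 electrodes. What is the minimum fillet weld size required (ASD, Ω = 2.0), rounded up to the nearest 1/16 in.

w = 5/16 in

E80XX → F_EXX = 80 ksi.
Total weld length L = 13 in.
Required throat t_e = P × Ω / (0.6 F_EXX × L) = 61.8 × 2.0 / (0.6 × 80 × 13) = 0.1981 in.
Required leg w = t_e / 0.707 = 0.2802 in → use 5/16 in.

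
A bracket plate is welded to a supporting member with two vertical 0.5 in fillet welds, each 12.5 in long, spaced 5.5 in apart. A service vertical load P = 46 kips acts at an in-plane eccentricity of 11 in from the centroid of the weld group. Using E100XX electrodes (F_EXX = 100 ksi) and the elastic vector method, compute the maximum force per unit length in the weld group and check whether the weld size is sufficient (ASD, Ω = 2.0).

f_max ≈ 7.64 kip/in; adequate

Total weld length L_w = 25 in. Treat welds as unit-width lines.
Polar moment about centroid: J = 2[d³/12 + d(b/2)²] = 2[12.5³/12 + 12.5×2.75²] = 514.6 in³.
Direct shear f_v = P/L_w = 46 / 25 = 1.84 kip/in (vertical).
Torsion M = P·e = 46 × 11 = 506 kip·in.
Critical point at (x, y) = (2.75, 6.25) from centroid. f_tx = M·y/J = 6.146 kip/in; f_ty = M·x/J = 2.704 kip/in.
Resultant f_max = √[f_tx² + (f_v + f_ty)²] = √[6.146² + (1.84 + 2.704)²] = 7.643 kip/in.
Capacity per unit length: r_n/Ω = (1/2.0) × 0.6 × 100 × (0.707 × 0.5) = 10.6 kip/in.
7.643 ≤ 10.6 → adequate.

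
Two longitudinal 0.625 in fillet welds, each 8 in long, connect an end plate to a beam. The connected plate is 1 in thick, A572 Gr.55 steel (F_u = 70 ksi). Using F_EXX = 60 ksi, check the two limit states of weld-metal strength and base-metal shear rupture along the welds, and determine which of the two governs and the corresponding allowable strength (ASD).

R_n/Ω ≈ 127 kip (weld metal governs)

t_e = 0.707 × 0.625 = 0.4419 in; L = 16 in.
Weld metal: R_n/Ω = (1/2.0) × 0.6 × 60 × 0.4419 × 16 = 127.3 kip.
Base metal (shear rupture): R_n/Ω = (1/2.0) × 0.6 × 70 × 1 × 16 = 336 kip.
Governing: weld metal.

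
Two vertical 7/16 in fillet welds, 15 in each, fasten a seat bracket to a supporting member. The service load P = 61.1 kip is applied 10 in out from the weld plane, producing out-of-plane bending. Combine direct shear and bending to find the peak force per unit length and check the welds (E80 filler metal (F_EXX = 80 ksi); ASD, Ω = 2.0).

L_w = 2 × 15 = 30 in; section modulus (unit throat) S = 2 × L²/6 = 75 in².
Direct shear f_v = P/L_w = 61.1/30 = 2.037 kip/in.
Moment M = P × e = 61.1 × 10 = 611 kip·in; bending f_b = M/S = 8.147 kip/in.
f_max = √(f_v² + f_b²) = √(2.037² + 8.147²) = 8.397 kip/in.
r_n/Ω = (1/2.0) × 0.6 × 80 × (0.707 × 0.4375) = 7.423 kip/in → NOT adequate.

f_max ≈ 8.4 kip/in; NOT adequate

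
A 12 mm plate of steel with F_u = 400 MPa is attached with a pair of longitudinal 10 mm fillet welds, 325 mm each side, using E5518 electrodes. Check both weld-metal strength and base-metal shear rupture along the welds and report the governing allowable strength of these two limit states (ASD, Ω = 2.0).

E55XX → F_EXX = 550 MPa.
t_e = 0.707 × 10 = 7.07 mm; L = 650 mm.
Weld metal: R_n/Ω = (1/2.0) × 0.6 × 550 × 7.07 × 650 × 10⁻³ = 758.3 kN.
Base metal (shear rupture): R_n/Ω = (1/2.0) × 0.6 × 400 × 12 × 650 × 10⁻³ = 936 kN.
Governing: weld metal.

R_n/Ω ≈ 758 kN (weld metal governs)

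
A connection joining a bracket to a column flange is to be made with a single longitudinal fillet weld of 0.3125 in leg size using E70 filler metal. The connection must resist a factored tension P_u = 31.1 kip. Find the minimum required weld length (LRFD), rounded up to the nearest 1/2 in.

L = 4.5 in

E70XX → F_EXX = 70 ksi.
Throat t_e = 0.707 × 0.3125 = 0.2209 in.
φr_n = 0.75 × 0.6 × 70 × 0.2209 = 6.96 kip/in.
L_req = P_u / φr_n = 31.1 / 6.96 = 4.469 in total.
Round up → use L = 4.5 in.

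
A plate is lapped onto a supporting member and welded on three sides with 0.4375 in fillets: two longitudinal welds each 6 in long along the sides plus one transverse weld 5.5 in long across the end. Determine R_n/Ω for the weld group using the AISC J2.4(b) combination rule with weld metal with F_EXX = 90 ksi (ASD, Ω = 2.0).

t_e = 0.707 × 0.4375 = 0.3093 in.
R_nwl = 0.6 × 90 × 0.3093 × 12 = 200.4 kips (longitudinal, 2 welds).
R_nwt = 0.6 × 90 × 0.3093 × 5.5 = 91.87 kips (transverse, base value).
(i) R_nwl + R_nwt = 292.3 kips; (ii) 0.85 R_nwl + 1.5 R_nwt = 308.2 kips.
R_n = max = 308.2 kips [governs: (ii)]; R_n/Ω = 154.1 kips.

R_n/Ω ≈ 154 kips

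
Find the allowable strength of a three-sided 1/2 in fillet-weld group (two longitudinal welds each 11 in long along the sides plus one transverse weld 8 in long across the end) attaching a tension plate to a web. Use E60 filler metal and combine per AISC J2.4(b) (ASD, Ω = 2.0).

E60XX → F_EXX = 60 ksi.
t_e = 0.707 × 0.5 = 0.3535 in.
R_nwl = 0.6 × 60 × 0.3535 × 22 = 280 kips (longitudinal, 2 welds).
R_nwt = 0.6 × 60 × 0.3535 × 8 = 101.8 kips (transverse, base value).
(i) R_nwl + R_nwt = 381.8 kips; (ii) 0.85 R_nwl + 1.5 R_nwt = 390.7 kips.
R_n = max = 390.7 kips [governs: (ii)]; R_n/Ω = 195.3 kips.

R_n/Ω ≈ 195 kips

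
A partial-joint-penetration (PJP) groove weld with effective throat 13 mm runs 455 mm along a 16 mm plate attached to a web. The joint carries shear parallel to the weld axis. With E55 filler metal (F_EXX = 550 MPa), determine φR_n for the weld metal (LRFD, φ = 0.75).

Effective throat (given) t_e = 13 mm.
A_we = 13 × 455 = 5915 mm².
F_nw = 0.6 F_EXX = 330 MPa.
φR_n = 0.75 × 330 × 5915 × 10⁻³ = 1464 kN.

φR_n ≈ 1460 kN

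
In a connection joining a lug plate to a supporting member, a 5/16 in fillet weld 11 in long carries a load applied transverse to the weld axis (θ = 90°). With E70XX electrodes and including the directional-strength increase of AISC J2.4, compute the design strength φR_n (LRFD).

φR_n ≈ 115 kips

E70XX → F_EXX = 70 ksi.
t_e = 0.707 × 0.3125 = 0.2209 in; A_we = 0.2209 × 11 = 2.43 in².
Directional factor: 1.0 + 0.5 sin^1.5(90°) = 1.5.
F_nw = 0.6 × 70 × 1.5 = 63 ksi.
φR_n = 0.75 × 63 × 2.43 = 114.8 kips.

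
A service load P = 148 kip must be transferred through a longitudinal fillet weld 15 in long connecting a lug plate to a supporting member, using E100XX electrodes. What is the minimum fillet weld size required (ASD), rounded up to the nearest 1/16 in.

E100XX → F_EXX = 100 ksi.
Total weld length L = 15 in.
Required throat t_e = P × Ω / (0.6 F_EXX × L) = 148 × 2.0 / (0.6 × 100 × 15) = 0.3289 in.
Required leg w = t_e / 0.707 = 0.4652 in → use 1/2 in.

w = 1/2 in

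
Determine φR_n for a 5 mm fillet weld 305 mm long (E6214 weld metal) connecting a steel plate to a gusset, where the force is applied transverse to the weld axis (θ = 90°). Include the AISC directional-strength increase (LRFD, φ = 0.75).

E62XX → F_EXX = 620 MPa.
t_e = 0.707 × 5 = 3.535 mm; A_we = 3.535 × 305 = 1078 mm².
Directional factor: 1.0 + 0.5 sin^1.5(90°) = 1.5.
F_nw = 0.6 × 620 × 1.5 = 558 MPa.
φR_n = 0.75 × 558 × 1078 × 10⁻³ = 451.2 kN.

φR_n ≈ 451 kN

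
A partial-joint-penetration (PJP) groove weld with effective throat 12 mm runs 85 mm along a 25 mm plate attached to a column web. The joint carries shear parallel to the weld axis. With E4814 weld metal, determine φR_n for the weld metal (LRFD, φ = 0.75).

E48XX → F_EXX = 480 MPa.
Effective throat (given) t_e = 12 mm.
A_we = 12 × 85 = 1020 mm².
F_nw = 0.6 F_EXX = 288 MPa.
φR_n = 0.75 × 288 × 1020 × 10⁻³ = 220.3 kN.

φR_n ≈ 220 kN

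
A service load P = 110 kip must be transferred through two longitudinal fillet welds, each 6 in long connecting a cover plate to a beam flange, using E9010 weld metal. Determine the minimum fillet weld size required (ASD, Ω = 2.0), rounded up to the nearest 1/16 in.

w = 1/2 in

E90XX → F_EXX = 90 ksi.
Total weld length L = 12 in.
Required throat t_e = P × Ω / (0.6 F_EXX × L) = 110 × 2.0 / (0.6 × 90 × 12) = 0.3395 in.
Required leg w = t_e / 0.707 = 0.4802 in → use 1/2 in.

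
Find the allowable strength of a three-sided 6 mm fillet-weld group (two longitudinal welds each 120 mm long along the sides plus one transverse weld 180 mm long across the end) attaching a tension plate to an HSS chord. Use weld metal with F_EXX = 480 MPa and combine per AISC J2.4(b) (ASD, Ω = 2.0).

t_e = 0.707 × 6 = 4.242 mm.
R_nwl = 0.6 × 480 × 4.242 × 240 × 10⁻³ = 293.2 kN (longitudinal, 2 welds).
R_nwt = 0.6 × 480 × 4.242 × 180 × 10⁻³ = 219.9 kN (transverse, base value).
(i) R_nwl + R_nwt = 513.1 kN; (ii) 0.85 R_nwl + 1.5 R_nwt = 579.1 kN.
R_n = max = 579.1 kN [governs: (ii)]; R_n/Ω = 289.5 kN.

R_n/Ω ≈ 290 kN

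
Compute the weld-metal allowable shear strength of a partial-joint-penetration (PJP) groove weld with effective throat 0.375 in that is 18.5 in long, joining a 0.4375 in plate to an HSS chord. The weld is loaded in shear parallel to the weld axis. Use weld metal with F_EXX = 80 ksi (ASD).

Effective throat (given) t_e = 0.375 in.
A_we = 0.375 × 18.5 = 6.938 in².
F_nw = 0.6 F_EXX = 48 ksi.
R_n/Ω = (48 × 6.938) / 2.0 = 166.5 kip.

R_n/Ω ≈ 166 kip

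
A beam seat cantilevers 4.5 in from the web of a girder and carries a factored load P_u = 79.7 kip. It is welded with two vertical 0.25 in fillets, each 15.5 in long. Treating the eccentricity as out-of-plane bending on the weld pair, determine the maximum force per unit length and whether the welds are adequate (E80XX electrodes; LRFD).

E80XX → F_EXX = 80 ksi.
L_w = 2 × 15.5 = 31 in; section modulus (unit throat) S = 2 × L²/6 = 80.08 in².
Direct shear f_v = P/L_w = 79.7/31 = 2.571 kip/in.
Moment M = P × e = 79.7 × 4.5 = 358.65 kip·in; bending f_b = M/S = 4.478 kip/in.
f_max = √(f_v² + f_b²) = √(2.571² + 4.478²) = 5.164 kip/in.
φr_n = 0.75 × 0.6 × 80 × (0.707 × 0.25) = 6.363 kip/in → adequate.

f_max ≈ 5.16 kip/in; adequate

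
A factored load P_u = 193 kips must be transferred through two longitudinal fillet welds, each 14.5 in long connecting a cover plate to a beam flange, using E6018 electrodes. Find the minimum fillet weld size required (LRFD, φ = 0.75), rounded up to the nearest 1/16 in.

E60XX → F_EXX = 60 ksi.
Total weld length L = 29 in.
Required throat t_e = P_u / (φ × 0.6 F_EXX × L) = 193 / (0.75 × 0.6 × 60 × 29) = 0.2465 in.
Required leg w = t_e / 0.707 = 0.3486 in → use 3/8 in.

w = 3/8 in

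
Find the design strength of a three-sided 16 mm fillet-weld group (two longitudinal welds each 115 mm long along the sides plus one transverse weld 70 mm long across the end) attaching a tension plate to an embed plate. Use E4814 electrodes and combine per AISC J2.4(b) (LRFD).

φR_n ≈ 734 kN

E48XX → F_EXX = 480 MPa.
t_e = 0.707 × 16 = 11.31 mm.
R_nwl = 0.6 × 480 × 11.31 × 230 × 10⁻³ = 749.3 kN (longitudinal, 2 welds).
R_nwt = 0.6 × 480 × 11.31 × 70 × 10⁻³ = 228 kN (transverse, base value).
(i) R_nwl + R_nwt = 977.4 kN; (ii) 0.85 R_nwl + 1.5 R_nwt = 979 kN.
R_n = max = 979 kN [governs: (ii)]; φR_n = 734.2 kN.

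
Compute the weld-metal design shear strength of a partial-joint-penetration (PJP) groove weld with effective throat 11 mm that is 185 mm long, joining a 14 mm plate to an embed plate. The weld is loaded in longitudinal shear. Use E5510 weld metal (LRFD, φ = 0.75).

E55XX → F_EXX = 550 MPa.
Effective throat (given) t_e = 11 mm.
A_we = 11 × 185 = 2035 mm².
F_nw = 0.6 F_EXX = 330 MPa.
φR_n = 0.75 × 330 × 2035 × 10⁻³ = 503.7 kN.

φR_n ≈ 504 kN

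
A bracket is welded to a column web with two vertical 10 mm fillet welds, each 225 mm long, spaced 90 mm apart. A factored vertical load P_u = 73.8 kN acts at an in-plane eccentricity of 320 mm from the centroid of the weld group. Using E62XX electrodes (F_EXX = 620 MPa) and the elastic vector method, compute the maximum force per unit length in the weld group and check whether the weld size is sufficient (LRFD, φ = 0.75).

Total weld length L_w = 450 mm. Treat welds as unit-width lines.
Polar moment about centroid: J = 2[d³/12 + d(b/2)²] = 2[225³/12 + 225×45²] = 2810000 mm³.
Direct shear f_v = P/L_w = 73.8×10³ / 450 = 164 N/mm (vertical).
Torsion M = P·e = 73.8×10³ × 320 = 23616000 N·mm.
Critical point at (x, y) = (45, 112.5) from centroid. f_tx = M·y/J = 945.6 N/mm; f_ty = M·x/J = 378.2 N/mm.
Resultant f_max = √[f_tx² + (f_v + f_ty)²] = √[945.6² + (164 + 378.2)²] = 1090 N/mm.
Capacity per unit length: φr_n = 0.75 × 0.6 × 620 × (0.707 × 10) = 1973 N/mm.
1090 ≤ 1973 → adequate.

f_max ≈ 1090 N/mm; adequate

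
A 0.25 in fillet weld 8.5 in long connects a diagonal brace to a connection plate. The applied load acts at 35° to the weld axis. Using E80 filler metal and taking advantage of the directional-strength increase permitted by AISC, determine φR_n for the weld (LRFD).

E80XX → F_EXX = 80 ksi.
t_e = 0.707 × 0.25 = 0.1767 in; A_we = 0.1767 × 8.5 = 1.502 in².
Directional factor: 1.0 + 0.5 sin^1.5(35°) = 1.217.
F_nw = 0.6 × 80 × 1.217 = 58.43 ksi.
φR_n = 0.75 × 58.43 × 1.502 = 65.83 kip.

φR_n ≈ 65.8 kip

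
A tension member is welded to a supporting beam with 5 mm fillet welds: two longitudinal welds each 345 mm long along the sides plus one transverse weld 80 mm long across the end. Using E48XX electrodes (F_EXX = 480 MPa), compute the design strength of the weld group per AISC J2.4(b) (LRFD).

φR_n ≈ 588 kN

t_e = 0.707 × 5 = 3.535 mm.
R_nwl = 0.6 × 480 × 3.535 × 690 × 10⁻³ = 702.5 kN (longitudinal, 2 welds).
R_nwt = 0.6 × 480 × 3.535 × 80 × 10⁻³ = 81.45 kN (transverse, base value).
(i) R_nwl + R_nwt = 783.9 kN; (ii) 0.85 R_nwl + 1.5 R_nwt = 719.3 kN.
R_n = max = 783.9 kN [governs: (i)]; φR_n = 587.9 kN.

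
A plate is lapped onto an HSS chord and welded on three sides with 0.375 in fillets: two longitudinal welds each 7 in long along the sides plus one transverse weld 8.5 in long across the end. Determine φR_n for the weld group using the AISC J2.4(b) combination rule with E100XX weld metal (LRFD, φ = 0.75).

φR_n ≈ 294 kip

E100XX → F_EXX = 100 ksi.
t_e = 0.707 × 0.375 = 0.2651 in.
R_nwl = 0.6 × 100 × 0.2651 × 14 = 222.7 kip (longitudinal, 2 welds).
R_nwt = 0.6 × 100 × 0.2651 × 8.5 = 135.2 kip (transverse, base value).
(i) R_nwl + R_nwt = 357.9 kip; (ii) 0.85 R_nwl + 1.5 R_nwt = 392.1 kip.
R_n = max = 392.1 kip [governs: (ii)]; φR_n = 294.1 kip.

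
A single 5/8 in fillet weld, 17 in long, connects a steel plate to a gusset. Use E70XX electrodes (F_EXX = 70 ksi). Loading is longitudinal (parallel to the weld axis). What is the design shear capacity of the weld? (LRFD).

φR_n ≈ 237 kip

Effective throat t_e = 0.707 × 0.625 = 0.4419 in.
Total length L = 17 in; A_we = 0.4419 × 17 = 7.512 in².
F_nw = 0.6 F_EXX = 0.6 × 70 = 42 ksi.
φR_n = 0.75 × 42 × 7.512 = 236.6 kip.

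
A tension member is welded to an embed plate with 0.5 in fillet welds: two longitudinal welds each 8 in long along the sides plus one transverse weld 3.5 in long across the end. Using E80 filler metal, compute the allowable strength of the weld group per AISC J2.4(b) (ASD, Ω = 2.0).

E80XX → F_EXX = 80 ksi.
t_e = 0.707 × 0.5 = 0.3535 in.
R_nwl = 0.6 × 80 × 0.3535 × 16 = 271.5 kips (longitudinal, 2 welds).
R_nwt = 0.6 × 80 × 0.3535 × 3.5 = 59.39 kips (transverse, base value).
(i) R_nwl + R_nwt = 330.9 kips; (ii) 0.85 R_nwl + 1.5 R_nwt = 319.8 kips.
R_n = max = 330.9 kips [governs: (i)]; R_n/Ω = 165.4 kips.

R_n/Ω ≈ 165 kips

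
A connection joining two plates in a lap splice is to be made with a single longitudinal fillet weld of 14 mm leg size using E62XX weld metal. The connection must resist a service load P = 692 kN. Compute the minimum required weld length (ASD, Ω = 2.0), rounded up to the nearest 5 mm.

L = 380 mm

E62XX → F_EXX = 620 MPa.
Throat t_e = 0.707 × 14 = 9.898 mm.
r_n/Ω = (0.6 × 620 × 9.898) / 2.0 = 1841 N/mm = 1.841 kN/mm.
L_req = P / (r_n/Ω) = 692 / 1.841 = 375.9 mm total.
Round up → use L = 380 mm.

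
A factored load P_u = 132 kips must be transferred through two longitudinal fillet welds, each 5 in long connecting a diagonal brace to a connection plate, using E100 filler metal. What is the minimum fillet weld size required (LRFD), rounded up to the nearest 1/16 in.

w = 7/16 in

E100XX → F_EXX = 100 ksi.
Total weld length L = 10 in.
Required throat t_e = P_u / (φ × 0.6 F_EXX × L) = 132 / (0.75 × 0.6 × 100 × 10) = 0.2933 in.
Required leg w = t_e / 0.707 = 0.4149 in → use 7/16 in.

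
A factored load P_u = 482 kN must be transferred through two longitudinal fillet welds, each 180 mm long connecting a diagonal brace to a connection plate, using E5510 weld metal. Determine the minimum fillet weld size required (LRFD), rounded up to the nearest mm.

E55XX → F_EXX = 550 MPa.
Total weld length L = 360 mm.
Required throat t_e = P_u / (φ × 0.6 F_EXX × L) = 482 / (0.75 × 0.6 × 550 × 360 × 10⁻³) = 5.41 mm.
Required leg w = t_e / 0.707 = 7.652 mm → use 8 mm.

w = 8 mm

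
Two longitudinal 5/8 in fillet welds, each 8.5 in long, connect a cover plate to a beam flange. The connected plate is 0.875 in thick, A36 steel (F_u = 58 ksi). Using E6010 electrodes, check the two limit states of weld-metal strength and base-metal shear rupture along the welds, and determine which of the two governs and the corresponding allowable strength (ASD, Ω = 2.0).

R_n/Ω ≈ 135 kip (weld metal governs)

E60XX → F_EXX = 60 ksi.
t_e = 0.707 × 0.625 = 0.4419 in; L = 17 in.
Weld metal: R_n/Ω = (1/2.0) × 0.6 × 60 × 0.4419 × 17 = 135.2 kip.
Base metal (shear rupture): R_n/Ω = (1/2.0) × 0.6 × 58 × 0.875 × 17 = 258.8 kip.
Governing: weld metal.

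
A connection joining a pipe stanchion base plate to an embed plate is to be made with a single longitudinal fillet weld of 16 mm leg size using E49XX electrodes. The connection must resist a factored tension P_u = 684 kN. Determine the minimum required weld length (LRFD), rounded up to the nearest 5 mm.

L = 275 mm

E49XX → F_EXX = 490 MPa.
Throat t_e = 0.707 × 16 = 11.31 mm.
φr_n = 0.75 × 0.6 × 490 × 11.31 × 10⁻³ = 2.494 kN/mm.
L_req = P_u / φr_n = 684 / 2.494 = 274.2 mm total.
Round up → use L = 275 mm.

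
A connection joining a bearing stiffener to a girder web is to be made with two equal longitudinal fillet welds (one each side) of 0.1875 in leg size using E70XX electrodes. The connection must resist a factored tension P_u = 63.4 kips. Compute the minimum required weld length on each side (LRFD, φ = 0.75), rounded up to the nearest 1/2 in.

L = 8 in on each side

E70XX → F_EXX = 70 ksi.
Throat t_e = 0.707 × 0.1875 = 0.1326 in.
φr_n = 0.75 × 0.6 × 70 × 0.1326 = 4.176 kips/in.
L_req = P_u / φr_n = 63.4 / 4.176 = 15.18 in total.
Per side: 15.18 / 2 = 7.592 in.
Round up → use L = 8 in on each side.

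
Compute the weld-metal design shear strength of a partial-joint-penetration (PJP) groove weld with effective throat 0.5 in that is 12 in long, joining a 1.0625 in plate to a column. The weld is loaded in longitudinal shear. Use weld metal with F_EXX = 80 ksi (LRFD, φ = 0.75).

Effective throat (given) t_e = 0.5 in.
A_we = 0.5 × 12 = 6 in².
F_nw = 0.6 F_EXX = 48 ksi.
φR_n = 0.75 × 48 × 6 = 216 kips.

φR_n ≈ 216 kips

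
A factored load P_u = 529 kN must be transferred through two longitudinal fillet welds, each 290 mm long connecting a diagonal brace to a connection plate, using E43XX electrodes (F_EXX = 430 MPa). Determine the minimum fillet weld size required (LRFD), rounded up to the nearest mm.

Total weld length L = 580 mm.
Required throat t_e = P_u / (φ × 0.6 F_EXX × L) = 529 / (0.75 × 0.6 × 430 × 580 × 10⁻³) = 4.714 mm.
Required leg w = t_e / 0.707 = 6.667 mm → use 7 mm.

w = 7 mm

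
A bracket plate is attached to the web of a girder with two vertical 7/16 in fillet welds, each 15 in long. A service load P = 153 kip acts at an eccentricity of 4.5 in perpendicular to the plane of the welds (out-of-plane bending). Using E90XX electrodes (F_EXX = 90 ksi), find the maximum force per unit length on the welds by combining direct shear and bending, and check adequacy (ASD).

f_max ≈ 10.5 kip/in; NOT adequate

L_w = 2 × 15 = 30 in; section modulus (unit throat) S = 2 × L²/6 = 75 in².
Direct shear f_v = P/L_w = 153/30 = 5.1 kip/in.
Moment M = P × e = 153 × 4.5 = 688.5 kip·in; bending f_b = M/S = 9.18 kip/in.
f_max = √(f_v² + f_b²) = √(5.1² + 9.18²) = 10.5 kip/in.
r_n/Ω = (1/2.0) × 0.6 × 90 × (0.707 × 0.4375) = 8.351 kip/in → NOT adequate.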